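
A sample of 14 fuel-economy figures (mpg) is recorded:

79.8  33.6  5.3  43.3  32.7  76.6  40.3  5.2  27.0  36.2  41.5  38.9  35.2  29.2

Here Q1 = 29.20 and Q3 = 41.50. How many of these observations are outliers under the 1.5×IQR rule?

4

IQR = 12.30; fences at 29.20 − 18.45 = 10.75 and 41.50 + 18.45 = 59.95.
Outside the cutoffs: 5.2, 5.3, 76.6, 79.8.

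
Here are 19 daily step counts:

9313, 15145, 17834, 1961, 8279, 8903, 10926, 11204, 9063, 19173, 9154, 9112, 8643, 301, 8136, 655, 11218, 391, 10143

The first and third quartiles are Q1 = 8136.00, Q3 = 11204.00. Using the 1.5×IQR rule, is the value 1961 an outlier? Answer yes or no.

yes

IQR = Q3 − Q1 = 11204.00 − 8136.00 = 3068.00.
Lower fence = Q1 − 1.5·IQR = 8136.00 − 4602.00 = 3534.00.
Upper fence = Q3 + 1.5·IQR = 11204.00 + 4602.00 = 15806.00.
1961 lies below the lower fence.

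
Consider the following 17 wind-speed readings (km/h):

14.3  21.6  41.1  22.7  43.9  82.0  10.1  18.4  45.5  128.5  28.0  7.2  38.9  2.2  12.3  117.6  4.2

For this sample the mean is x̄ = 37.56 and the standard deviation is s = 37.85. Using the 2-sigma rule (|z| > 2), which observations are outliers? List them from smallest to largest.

117.6, 128.5

Cutoffs at x̄ ± 2s: 37.56 ± 2·37.85 = [-38.14, 113.26].
117.6: z = 2.11, |z| > 2 → outlier.
128.5: z = 2.40, |z| > 2 → outlier.
Every other value lies within [-38.14, 113.26].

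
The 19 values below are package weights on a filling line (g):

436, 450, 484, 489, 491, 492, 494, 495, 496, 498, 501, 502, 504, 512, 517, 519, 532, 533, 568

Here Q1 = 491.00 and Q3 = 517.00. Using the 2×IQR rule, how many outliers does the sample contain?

IQR = 26.00; fences at 491.00 − 52.00 = 439.00 and 517.00 + 52.00 = 569.00.
Outside the cutoffs: 436.

1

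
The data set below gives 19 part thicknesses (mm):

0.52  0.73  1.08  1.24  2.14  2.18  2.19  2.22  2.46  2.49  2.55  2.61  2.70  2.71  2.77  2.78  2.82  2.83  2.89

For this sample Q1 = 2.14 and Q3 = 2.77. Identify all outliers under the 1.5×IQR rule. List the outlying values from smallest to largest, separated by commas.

0.52, 0.73, 1.08

IQR = Q3 − Q1 = 2.77 − 2.14 = 0.63.
Lower fence = Q1 − 1.5·IQR = 2.14 − 0.945 = 1.195.
Upper fence = Q3 + 1.5·IQR = 2.77 + 0.945 = 3.715.
0.52 < 1.195 → outlier.
0.73 < 1.195 → outlier.
1.08 < 1.195 → outlier.
All remaining values lie within [1.195, 3.715].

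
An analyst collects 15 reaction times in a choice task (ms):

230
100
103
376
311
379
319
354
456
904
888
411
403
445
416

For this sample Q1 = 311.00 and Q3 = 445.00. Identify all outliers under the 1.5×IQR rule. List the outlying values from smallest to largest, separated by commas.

100, 103, 888, 904

IQR = Q3 − Q1 = 445.00 − 311.00 = 134.00.
Lower fence = Q1 − 1.5·IQR = 311.00 − 201.00 = 110.00.
Upper fence = Q3 + 1.5·IQR = 445.00 + 201.00 = 646.00.
100 < 110.00 → outlier.
103 < 110.00 → outlier.
888 > 646.00 → outlier.
904 > 646.00 → outlier.
All remaining values lie within [110.00, 646.00].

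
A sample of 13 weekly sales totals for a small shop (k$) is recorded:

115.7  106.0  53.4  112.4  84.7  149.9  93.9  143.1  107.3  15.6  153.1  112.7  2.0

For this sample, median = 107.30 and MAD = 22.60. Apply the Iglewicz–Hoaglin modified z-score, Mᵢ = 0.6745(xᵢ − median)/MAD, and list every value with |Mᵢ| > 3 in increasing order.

2.0

|Mᵢ| > 3 ⇔ |xᵢ − 107.30| > 3·22.60/0.6745 = 100.52.
So outliers lie outside [6.78, 207.82].
2.0: M = -3.14 → outlier.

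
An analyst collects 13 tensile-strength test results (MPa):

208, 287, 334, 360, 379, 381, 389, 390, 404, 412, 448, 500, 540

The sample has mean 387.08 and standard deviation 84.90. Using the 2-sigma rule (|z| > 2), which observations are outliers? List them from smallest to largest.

Cutoffs at x̄ ± 2s: 387.08 ± 2·84.90 = [217.28, 556.88].
208: z = -2.11, |z| > 2 → outlier.
Every other value lies within [217.28, 556.88].

208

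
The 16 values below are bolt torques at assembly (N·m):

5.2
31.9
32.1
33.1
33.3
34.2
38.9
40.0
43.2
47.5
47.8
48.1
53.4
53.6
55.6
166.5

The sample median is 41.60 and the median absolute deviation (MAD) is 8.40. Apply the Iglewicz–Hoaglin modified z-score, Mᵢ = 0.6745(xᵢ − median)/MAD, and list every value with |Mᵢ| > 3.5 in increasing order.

166.5

|Mᵢ| > 3.5 ⇔ |xᵢ − 41.60| > 3.5·8.40/0.6745 = 43.59.
So outliers lie outside [-1.99, 85.19].
166.5: M = 10.03 → outlier.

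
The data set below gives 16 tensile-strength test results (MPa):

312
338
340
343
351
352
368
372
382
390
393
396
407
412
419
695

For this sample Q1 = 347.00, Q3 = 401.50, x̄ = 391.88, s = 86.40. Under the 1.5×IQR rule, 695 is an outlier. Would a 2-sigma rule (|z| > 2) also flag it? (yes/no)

z = (695 − 391.88) / 86.40 = 3.51.
|z| = 3.51 > 2.

yes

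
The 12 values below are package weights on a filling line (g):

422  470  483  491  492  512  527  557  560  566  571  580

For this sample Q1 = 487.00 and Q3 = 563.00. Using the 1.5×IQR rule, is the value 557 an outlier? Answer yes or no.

no

IQR = Q3 − Q1 = 563.00 − 487.00 = 76.00.
Lower fence = Q1 − 1.5·IQR = 487.00 − 114.00 = 373.00.
Upper fence = Q3 + 1.5·IQR = 563.00 + 114.00 = 677.00.
557 lies within [373.00, 677.00].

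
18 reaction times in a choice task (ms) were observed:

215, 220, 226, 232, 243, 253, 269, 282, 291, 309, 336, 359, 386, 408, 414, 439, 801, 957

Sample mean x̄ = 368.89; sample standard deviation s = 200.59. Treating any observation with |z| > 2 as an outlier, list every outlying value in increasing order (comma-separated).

Cutoffs at x̄ ± 2s: 368.89 ± 2·200.59 = [-32.29, 770.07].
801: z = 2.15, |z| > 2 → outlier.
957: z = 2.93, |z| > 2 → outlier.
Every other value lies within [-32.29, 770.07].

801, 957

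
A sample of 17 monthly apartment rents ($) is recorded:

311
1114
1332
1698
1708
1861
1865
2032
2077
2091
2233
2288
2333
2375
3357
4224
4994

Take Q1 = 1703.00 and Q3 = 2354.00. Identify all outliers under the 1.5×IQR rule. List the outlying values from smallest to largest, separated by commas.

IQR = Q3 − Q1 = 2354.00 − 1703.00 = 651.00.
Lower fence = Q1 − 1.5·IQR = 1703.00 − 976.50 = 726.50.
Upper fence = Q3 + 1.5·IQR = 2354.00 + 976.50 = 3330.50.
311 < 726.50 → outlier.
3357 > 3330.50 → outlier.
4224 > 3330.50 → outlier.
4994 > 3330.50 → outlier.
All remaining values lie within [726.50, 3330.50].

311, 3357, 4224, 4994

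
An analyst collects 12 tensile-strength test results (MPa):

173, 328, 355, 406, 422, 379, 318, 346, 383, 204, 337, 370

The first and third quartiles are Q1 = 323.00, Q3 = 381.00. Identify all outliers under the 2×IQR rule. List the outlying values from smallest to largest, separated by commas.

173, 204

IQR = Q3 − Q1 = 381.00 − 323.00 = 58.00.
Lower fence = Q1 − 2·IQR = 323.00 − 116.00 = 207.00.
Upper fence = Q3 + 2·IQR = 381.00 + 116.00 = 497.00.
173 < 207.00 → outlier.
204 < 207.00 → outlier.
All remaining values lie within [207.00, 497.00].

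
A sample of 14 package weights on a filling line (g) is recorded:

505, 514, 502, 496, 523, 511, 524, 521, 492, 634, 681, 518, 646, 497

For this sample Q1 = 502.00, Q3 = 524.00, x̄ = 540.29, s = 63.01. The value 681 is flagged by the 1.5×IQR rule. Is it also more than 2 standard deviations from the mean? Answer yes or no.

z = (681 − 540.29) / 63.01 = 2.23.
|z| = 2.23 > 2.

yes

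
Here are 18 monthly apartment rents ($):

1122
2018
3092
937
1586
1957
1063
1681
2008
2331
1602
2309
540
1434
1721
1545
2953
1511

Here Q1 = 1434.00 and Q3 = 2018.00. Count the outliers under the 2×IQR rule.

IQR = 584.00; fences at 1434.00 − 1168.00 = 266.00 and 2018.00 + 1168.00 = 3186.00.
Every value lies within the cutoffs.

0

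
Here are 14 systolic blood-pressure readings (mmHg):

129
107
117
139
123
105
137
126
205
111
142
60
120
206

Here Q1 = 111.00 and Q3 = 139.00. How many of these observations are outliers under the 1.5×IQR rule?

IQR = 28.00; fences at 111.00 − 42.00 = 69.00 and 139.00 + 42.00 = 181.00.
Outside the cutoffs: 60, 205, 206.

3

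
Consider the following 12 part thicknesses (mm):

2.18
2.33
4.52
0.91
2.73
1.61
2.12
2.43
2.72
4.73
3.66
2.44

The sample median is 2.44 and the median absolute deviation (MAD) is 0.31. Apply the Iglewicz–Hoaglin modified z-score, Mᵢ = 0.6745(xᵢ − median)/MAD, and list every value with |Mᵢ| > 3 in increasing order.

0.91, 4.52, 4.73

|Mᵢ| > 3 ⇔ |xᵢ − 2.44| > 3·0.31/0.6745 = 1.38.
So outliers lie outside [1.06, 3.82].
0.91: M = -3.33 → outlier.
4.52: M = 4.53 → outlier.
4.73: M = 4.98 → outlier.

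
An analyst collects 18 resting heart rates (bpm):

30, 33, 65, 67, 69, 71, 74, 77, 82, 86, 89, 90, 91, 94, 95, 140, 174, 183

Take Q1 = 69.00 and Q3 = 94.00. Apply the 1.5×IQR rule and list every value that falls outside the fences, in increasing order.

30, 140, 174, 183

IQR = Q3 − Q1 = 94.00 − 69.00 = 25.00.
Lower fence = Q1 − 1.5·IQR = 69.00 − 37.50 = 31.50.
Upper fence = Q3 + 1.5·IQR = 94.00 + 37.50 = 131.50.
30 < 31.50 → outlier.
140 > 131.50 → outlier.
174 > 131.50 → outlier.
183 > 131.50 → outlier.
All remaining values lie within [31.50, 131.50].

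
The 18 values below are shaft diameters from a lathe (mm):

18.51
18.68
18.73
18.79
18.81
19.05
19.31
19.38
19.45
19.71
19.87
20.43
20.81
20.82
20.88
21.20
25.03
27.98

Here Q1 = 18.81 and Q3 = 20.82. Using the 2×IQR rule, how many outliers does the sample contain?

IQR = 2.01; fences at 18.81 − 4.02 = 14.79 and 20.82 + 4.02 = 24.84.
Outside the cutoffs: 25.03, 27.98.

2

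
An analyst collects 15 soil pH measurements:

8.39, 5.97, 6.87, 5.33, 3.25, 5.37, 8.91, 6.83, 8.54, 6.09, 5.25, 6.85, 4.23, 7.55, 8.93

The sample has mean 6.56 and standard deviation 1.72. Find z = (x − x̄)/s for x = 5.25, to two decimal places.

z = (5.25 − 6.56) / 1.72 = -0.76.

-0.76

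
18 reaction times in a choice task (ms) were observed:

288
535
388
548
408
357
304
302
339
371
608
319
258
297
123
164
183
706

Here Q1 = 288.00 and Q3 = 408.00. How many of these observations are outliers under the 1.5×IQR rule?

IQR = 120.00; fences at 288.00 − 180.00 = 108.00 and 408.00 + 180.00 = 588.00.
Outside the cutoffs: 608, 706.

2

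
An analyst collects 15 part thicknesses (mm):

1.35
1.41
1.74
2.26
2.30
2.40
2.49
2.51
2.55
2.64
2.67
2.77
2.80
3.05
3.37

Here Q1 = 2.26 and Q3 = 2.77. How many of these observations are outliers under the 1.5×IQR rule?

2

IQR = 0.51; fences at 2.26 − 0.765 = 1.495 and 2.77 + 0.765 = 3.535.
Outside the cutoffs: 1.35, 1.41.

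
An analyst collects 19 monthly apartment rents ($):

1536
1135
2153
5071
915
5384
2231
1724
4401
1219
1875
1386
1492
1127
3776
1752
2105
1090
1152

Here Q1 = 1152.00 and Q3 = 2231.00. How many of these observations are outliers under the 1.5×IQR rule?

IQR = 1079.00; fences at 1152.00 − 1618.50 = -466.50 and 2231.00 + 1618.50 = 3849.50.
Outside the cutoffs: 4401, 5071, 5384.

3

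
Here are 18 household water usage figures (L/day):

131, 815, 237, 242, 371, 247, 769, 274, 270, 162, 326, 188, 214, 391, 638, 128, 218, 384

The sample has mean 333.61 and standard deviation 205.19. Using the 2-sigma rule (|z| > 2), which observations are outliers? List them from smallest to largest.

Cutoffs at x̄ ± 2s: 333.61 ± 2·205.19 = [-76.77, 743.99].
769: z = 2.12, |z| > 2 → outlier.
815: z = 2.35, |z| > 2 → outlier.
Every other value lies within [-76.77, 743.99].

769, 815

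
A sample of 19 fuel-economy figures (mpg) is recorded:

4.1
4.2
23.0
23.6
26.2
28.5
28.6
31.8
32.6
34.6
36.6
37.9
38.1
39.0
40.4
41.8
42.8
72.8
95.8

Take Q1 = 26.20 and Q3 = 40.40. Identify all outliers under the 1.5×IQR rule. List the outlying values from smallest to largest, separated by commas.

4.1, 4.2, 72.8, 95.8

IQR = Q3 − Q1 = 40.40 − 26.20 = 14.20.
Lower fence = Q1 − 1.5·IQR = 26.20 − 21.30 = 4.90.
Upper fence = Q3 + 1.5·IQR = 40.40 + 21.30 = 61.70.
4.1 < 4.90 → outlier.
4.2 < 4.90 → outlier.
72.8 > 61.70 → outlier.
95.8 > 61.70 → outlier.
All remaining values lie within [4.90, 61.70].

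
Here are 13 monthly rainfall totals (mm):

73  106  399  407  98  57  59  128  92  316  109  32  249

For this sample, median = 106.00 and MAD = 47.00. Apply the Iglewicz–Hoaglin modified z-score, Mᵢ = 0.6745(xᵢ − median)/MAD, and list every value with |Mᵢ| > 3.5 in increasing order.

|Mᵢ| > 3.5 ⇔ |xᵢ − 106.00| > 3.5·47.00/0.6745 = 243.88.
So outliers lie outside [-137.88, 349.88].
399: M = 4.20 → outlier.
407: M = 4.32 → outlier.

399, 407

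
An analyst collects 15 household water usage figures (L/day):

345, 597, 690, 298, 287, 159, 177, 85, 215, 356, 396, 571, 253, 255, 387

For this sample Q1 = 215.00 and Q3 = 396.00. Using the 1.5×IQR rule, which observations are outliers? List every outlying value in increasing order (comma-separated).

690

IQR = Q3 − Q1 = 396.00 − 215.00 = 181.00.
Lower fence = Q1 − 1.5·IQR = 215.00 − 271.50 = -56.50.
Upper fence = Q3 + 1.5·IQR = 396.00 + 271.50 = 667.50.
690 > 667.50 → outlier.
All remaining values lie within [-56.50, 667.50].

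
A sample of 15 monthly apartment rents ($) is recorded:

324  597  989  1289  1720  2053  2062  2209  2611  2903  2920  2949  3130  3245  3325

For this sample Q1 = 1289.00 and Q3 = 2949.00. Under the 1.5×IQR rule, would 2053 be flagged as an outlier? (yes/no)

IQR = Q3 − Q1 = 2949.00 − 1289.00 = 1660.00.
Lower fence = Q1 − 1.5·IQR = 1289.00 − 2490.00 = -1201.00.
Upper fence = Q3 + 1.5·IQR = 2949.00 + 2490.00 = 5439.00.
2053 lies within [-1201.00, 5439.00].

no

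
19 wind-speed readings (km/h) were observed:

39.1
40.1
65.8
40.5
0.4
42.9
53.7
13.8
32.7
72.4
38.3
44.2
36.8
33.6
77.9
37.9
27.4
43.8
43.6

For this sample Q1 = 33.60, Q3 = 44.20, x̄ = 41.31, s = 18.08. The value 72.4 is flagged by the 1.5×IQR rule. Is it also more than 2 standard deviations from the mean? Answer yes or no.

no

z = (72.4 − 41.31) / 18.08 = 1.72.
|z| = 1.72 ≤ 2.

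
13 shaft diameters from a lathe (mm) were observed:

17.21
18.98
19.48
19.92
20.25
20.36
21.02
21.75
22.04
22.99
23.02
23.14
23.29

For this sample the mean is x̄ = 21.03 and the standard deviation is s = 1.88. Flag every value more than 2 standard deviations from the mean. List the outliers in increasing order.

17.21

Cutoffs at x̄ ± 2s: 21.03 ± 2·1.88 = [17.27, 24.79].
17.21: z = -2.03, |z| > 2 → outlier.
Every other value lies within [17.27, 24.79].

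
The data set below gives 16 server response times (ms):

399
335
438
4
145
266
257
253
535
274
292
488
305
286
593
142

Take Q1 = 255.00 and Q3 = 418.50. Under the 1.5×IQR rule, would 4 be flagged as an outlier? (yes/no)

IQR = Q3 − Q1 = 418.50 − 255.00 = 163.50.
Lower fence = Q1 − 1.5·IQR = 255.00 − 245.25 = 9.75.
Upper fence = Q3 + 1.5·IQR = 418.50 + 245.25 = 663.75.
4 lies below the lower fence.

yes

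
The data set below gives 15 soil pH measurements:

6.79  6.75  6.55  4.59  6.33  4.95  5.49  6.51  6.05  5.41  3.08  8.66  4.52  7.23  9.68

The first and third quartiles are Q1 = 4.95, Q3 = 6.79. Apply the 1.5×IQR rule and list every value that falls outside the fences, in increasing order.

9.68

IQR = Q3 − Q1 = 6.79 − 4.95 = 1.84.
Lower fence = Q1 − 1.5·IQR = 4.95 − 2.76 = 2.19.
Upper fence = Q3 + 1.5·IQR = 6.79 + 2.76 = 9.55.
9.68 > 9.55 → outlier.
All remaining values lie within [2.19, 9.55].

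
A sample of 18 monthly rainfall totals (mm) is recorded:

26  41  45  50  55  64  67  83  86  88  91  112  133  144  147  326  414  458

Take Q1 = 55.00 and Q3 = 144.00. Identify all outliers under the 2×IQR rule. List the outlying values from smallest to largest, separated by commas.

326, 414, 458

IQR = Q3 − Q1 = 144.00 − 55.00 = 89.00.
Lower fence = Q1 − 2·IQR = 55.00 − 178.00 = -123.00.
Upper fence = Q3 + 2·IQR = 144.00 + 178.00 = 322.00.
326 > 322.00 → outlier.
414 > 322.00 → outlier.
458 > 322.00 → outlier.
All remaining values lie within [-123.00, 322.00].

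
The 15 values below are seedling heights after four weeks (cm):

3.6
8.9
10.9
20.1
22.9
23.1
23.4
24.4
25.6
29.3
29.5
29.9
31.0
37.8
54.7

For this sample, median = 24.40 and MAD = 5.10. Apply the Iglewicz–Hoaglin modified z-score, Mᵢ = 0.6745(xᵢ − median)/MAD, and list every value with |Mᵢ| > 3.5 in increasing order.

54.7

|Mᵢ| > 3.5 ⇔ |xᵢ − 24.40| > 3.5·5.10/0.6745 = 26.46.
So outliers lie outside [-2.06, 50.86].
54.7: M = 4.01 → outlier.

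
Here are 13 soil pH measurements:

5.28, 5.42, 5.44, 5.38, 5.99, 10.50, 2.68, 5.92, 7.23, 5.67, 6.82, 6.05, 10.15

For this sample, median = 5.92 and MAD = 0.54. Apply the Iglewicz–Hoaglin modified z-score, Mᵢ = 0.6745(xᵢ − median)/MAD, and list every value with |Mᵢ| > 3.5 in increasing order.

|Mᵢ| > 3.5 ⇔ |xᵢ − 5.92| > 3.5·0.54/0.6745 = 2.80.
So outliers lie outside [3.12, 8.72].
2.68: M = -4.05 → outlier.
10.15: M = 5.28 → outlier.
10.50: M = 5.72 → outlier.

2.68, 10.15, 10.50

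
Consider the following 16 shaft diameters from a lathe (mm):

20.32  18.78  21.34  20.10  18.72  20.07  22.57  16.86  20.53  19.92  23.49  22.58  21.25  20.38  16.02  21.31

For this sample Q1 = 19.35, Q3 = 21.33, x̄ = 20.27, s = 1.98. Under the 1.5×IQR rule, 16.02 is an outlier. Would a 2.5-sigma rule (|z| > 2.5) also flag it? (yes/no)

z = (16.02 − 20.27) / 1.98 = -2.15.
|z| = 2.15 ≤ 2.5.

no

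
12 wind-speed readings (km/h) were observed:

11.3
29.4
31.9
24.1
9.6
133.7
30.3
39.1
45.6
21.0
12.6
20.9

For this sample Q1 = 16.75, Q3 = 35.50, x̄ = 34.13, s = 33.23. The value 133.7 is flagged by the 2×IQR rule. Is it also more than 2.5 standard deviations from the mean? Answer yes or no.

z = (133.7 − 34.13) / 33.23 = 3.00.
|z| = 3.00 > 2.5.

yes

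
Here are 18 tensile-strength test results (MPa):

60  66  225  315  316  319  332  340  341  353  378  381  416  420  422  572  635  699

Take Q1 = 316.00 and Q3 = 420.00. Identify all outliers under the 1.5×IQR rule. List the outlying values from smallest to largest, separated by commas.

60, 66, 635, 699

IQR = Q3 − Q1 = 420.00 − 316.00 = 104.00.
Lower fence = Q1 − 1.5·IQR = 316.00 − 156.00 = 160.00.
Upper fence = Q3 + 1.5·IQR = 420.00 + 156.00 = 576.00.
60 < 160.00 → outlier.
66 < 160.00 → outlier.
635 > 576.00 → outlier.
699 > 576.00 → outlier.
All remaining values lie within [160.00, 576.00].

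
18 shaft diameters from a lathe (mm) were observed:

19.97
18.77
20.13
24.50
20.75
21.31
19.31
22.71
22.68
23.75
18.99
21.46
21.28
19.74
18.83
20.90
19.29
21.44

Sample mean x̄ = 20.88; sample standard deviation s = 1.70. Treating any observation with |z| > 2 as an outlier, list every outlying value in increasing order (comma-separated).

Cutoffs at x̄ ± 2s: 20.88 ± 2·1.70 = [17.48, 24.28].
24.50: z = 2.13, |z| > 2 → outlier.
Every other value lies within [17.48, 24.28].

24.50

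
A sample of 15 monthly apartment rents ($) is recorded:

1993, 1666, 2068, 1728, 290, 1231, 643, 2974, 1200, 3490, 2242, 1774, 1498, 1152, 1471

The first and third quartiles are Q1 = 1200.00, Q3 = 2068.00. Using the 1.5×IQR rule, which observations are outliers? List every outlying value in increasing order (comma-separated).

IQR = Q3 − Q1 = 2068.00 − 1200.00 = 868.00.
Lower fence = Q1 − 1.5·IQR = 1200.00 − 1302.00 = -102.00.
Upper fence = Q3 + 1.5·IQR = 2068.00 + 1302.00 = 3370.00.
3490 > 3370.00 → outlier.
All remaining values lie within [-102.00, 3370.00].

3490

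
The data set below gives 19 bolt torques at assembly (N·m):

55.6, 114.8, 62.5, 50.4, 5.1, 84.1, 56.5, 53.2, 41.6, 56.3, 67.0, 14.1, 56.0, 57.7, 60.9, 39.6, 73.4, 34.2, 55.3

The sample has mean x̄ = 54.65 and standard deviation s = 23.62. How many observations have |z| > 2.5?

1

Cutoffs: x̄ ± 2.5s = [-4.40, 113.70].
Outside the cutoffs: 114.8.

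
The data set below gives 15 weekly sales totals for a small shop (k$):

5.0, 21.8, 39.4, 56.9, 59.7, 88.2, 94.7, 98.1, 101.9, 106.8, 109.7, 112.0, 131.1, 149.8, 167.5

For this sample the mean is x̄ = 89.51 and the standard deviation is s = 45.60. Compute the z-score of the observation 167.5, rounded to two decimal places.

1.71

z = (167.5 − 89.51) / 45.60 = 1.71.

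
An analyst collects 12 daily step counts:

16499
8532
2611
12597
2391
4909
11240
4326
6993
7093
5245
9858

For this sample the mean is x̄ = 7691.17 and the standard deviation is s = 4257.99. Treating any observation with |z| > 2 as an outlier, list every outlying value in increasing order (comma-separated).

Cutoffs at x̄ ± 2s: 7691.17 ± 2·4257.99 = [-824.81, 16207.15].
16499: z = 2.07, |z| > 2 → outlier.
Every other value lies within [-824.81, 16207.15].

16499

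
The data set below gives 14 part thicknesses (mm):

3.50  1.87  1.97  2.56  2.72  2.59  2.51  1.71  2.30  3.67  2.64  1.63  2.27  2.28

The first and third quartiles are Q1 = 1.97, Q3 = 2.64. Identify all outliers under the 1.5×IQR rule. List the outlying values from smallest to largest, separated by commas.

IQR = Q3 − Q1 = 2.64 − 1.97 = 0.67.
Lower fence = Q1 − 1.5·IQR = 1.97 − 1.005 = 0.965.
Upper fence = Q3 + 1.5·IQR = 2.64 + 1.005 = 3.645.
3.67 > 3.645 → outlier.
All remaining values lie within [0.965, 3.645].

3.67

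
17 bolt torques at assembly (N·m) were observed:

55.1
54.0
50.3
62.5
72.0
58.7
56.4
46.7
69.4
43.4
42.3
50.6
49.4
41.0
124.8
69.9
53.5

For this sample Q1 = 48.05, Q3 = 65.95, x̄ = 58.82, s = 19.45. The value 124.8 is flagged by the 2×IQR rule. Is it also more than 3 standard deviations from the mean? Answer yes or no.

yes

z = (124.8 − 58.82) / 19.45 = 3.39.
|z| = 3.39 > 3.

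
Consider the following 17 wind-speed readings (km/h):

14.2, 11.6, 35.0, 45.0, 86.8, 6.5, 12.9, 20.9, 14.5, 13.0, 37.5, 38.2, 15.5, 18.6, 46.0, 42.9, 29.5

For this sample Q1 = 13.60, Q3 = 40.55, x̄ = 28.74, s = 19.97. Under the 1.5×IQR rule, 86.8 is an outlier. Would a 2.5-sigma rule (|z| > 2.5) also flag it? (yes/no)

yes

z = (86.8 − 28.74) / 19.97 = 2.91.
|z| = 2.91 > 2.5.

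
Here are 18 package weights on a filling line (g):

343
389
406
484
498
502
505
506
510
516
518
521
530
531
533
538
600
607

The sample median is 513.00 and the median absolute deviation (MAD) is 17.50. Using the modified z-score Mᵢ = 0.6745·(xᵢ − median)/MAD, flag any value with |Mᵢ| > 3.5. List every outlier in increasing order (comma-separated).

|Mᵢ| > 3.5 ⇔ |xᵢ − 513.00| > 3.5·17.50/0.6745 = 90.81.
So outliers lie outside [422.19, 603.81].
343: M = -6.55 → outlier.
389: M = -4.78 → outlier.
406: M = -4.12 → outlier.
607: M = 3.62 → outlier.

343, 389, 406, 607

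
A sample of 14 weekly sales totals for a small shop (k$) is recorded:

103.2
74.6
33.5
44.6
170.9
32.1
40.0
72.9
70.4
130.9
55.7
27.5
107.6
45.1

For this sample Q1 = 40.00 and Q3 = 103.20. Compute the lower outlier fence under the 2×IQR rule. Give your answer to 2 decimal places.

-86.40

IQR = Q3 − Q1 = 103.20 − 40.00 = 63.20.
Lower fence = Q1 − 2·IQR = 40.00 − 126.40 = -86.40.
Upper fence = Q3 + 2·IQR = 103.20 + 126.40 = 229.60.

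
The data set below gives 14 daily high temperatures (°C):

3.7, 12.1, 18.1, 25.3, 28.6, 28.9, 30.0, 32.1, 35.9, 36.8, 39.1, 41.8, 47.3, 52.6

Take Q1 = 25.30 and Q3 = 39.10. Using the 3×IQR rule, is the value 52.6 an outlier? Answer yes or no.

IQR = Q3 − Q1 = 39.10 − 25.30 = 13.80.
Lower fence = Q1 − 3·IQR = 25.30 − 41.40 = -16.10.
Upper fence = Q3 + 3·IQR = 39.10 + 41.40 = 80.50.
52.6 lies within [-16.10, 80.50].

no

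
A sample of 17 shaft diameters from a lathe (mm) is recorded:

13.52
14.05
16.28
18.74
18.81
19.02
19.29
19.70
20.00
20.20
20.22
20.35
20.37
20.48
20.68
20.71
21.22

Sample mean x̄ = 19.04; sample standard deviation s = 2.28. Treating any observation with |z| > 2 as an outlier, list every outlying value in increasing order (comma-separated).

Cutoffs at x̄ ± 2s: 19.04 ± 2·2.28 = [14.48, 23.60].
13.52: z = -2.42, |z| > 2 → outlier.
14.05: z = -2.19, |z| > 2 → outlier.
Every other value lies within [14.48, 23.60].

13.52, 14.05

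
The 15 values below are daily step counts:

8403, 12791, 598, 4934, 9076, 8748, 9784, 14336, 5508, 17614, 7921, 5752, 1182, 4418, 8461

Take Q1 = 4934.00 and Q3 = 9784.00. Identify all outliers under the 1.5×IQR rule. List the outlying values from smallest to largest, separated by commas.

IQR = Q3 − Q1 = 9784.00 − 4934.00 = 4850.00.
Lower fence = Q1 − 1.5·IQR = 4934.00 − 7275.00 = -2341.00.
Upper fence = Q3 + 1.5·IQR = 9784.00 + 7275.00 = 17059.00.
17614 > 17059.00 → outlier.
All remaining values lie within [-2341.00, 17059.00].

17614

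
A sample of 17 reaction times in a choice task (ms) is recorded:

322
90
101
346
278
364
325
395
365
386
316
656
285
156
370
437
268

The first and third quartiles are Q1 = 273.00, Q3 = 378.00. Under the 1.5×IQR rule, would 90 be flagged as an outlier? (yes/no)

IQR = Q3 − Q1 = 378.00 − 273.00 = 105.00.
Lower fence = Q1 − 1.5·IQR = 273.00 − 157.50 = 115.50.
Upper fence = Q3 + 1.5·IQR = 378.00 + 157.50 = 535.50.
90 lies below the lower fence.

yes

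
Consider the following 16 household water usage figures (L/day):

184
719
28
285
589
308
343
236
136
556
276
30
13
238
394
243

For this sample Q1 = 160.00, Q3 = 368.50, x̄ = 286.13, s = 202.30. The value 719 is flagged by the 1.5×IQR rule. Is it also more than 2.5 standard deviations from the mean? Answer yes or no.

z = (719 − 286.13) / 202.30 = 2.14.
|z| = 2.14 ≤ 2.5.

no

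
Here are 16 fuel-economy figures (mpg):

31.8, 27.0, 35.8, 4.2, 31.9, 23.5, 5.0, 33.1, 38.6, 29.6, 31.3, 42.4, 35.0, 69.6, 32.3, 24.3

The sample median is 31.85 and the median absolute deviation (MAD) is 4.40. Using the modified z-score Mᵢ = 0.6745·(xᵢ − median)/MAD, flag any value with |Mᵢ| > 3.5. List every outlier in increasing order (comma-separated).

4.2, 5.0, 69.6

|Mᵢ| > 3.5 ⇔ |xᵢ − 31.85| > 3.5·4.40/0.6745 = 22.83.
So outliers lie outside [9.02, 54.68].
4.2: M = -4.24 → outlier.
5.0: M = -4.12 → outlier.
69.6: M = 5.79 → outlier.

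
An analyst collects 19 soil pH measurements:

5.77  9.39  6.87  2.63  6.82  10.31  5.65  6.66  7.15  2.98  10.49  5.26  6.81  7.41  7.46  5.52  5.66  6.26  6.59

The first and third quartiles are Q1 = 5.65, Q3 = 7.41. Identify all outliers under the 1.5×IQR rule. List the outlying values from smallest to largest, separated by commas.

2.63, 2.98, 10.31, 10.49

IQR = Q3 − Q1 = 7.41 − 5.65 = 1.76.
Lower fence = Q1 − 1.5·IQR = 5.65 − 2.64 = 3.01.
Upper fence = Q3 + 1.5·IQR = 7.41 + 2.64 = 10.05.
2.63 < 3.01 → outlier.
2.98 < 3.01 → outlier.
10.31 > 10.05 → outlier.
10.49 > 10.05 → outlier.
All remaining values lie within [3.01, 10.05].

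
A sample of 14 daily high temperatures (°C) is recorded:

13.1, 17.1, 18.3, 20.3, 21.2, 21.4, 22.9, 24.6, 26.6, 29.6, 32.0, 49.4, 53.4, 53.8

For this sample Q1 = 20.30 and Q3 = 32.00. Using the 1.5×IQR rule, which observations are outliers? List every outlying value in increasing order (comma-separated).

IQR = Q3 − Q1 = 32.00 − 20.30 = 11.70.
Lower fence = Q1 − 1.5·IQR = 20.30 − 17.55 = 2.75.
Upper fence = Q3 + 1.5·IQR = 32.00 + 17.55 = 49.55.
53.4 > 49.55 → outlier.
53.8 > 49.55 → outlier.
All remaining values lie within [2.75, 49.55].

53.4, 53.8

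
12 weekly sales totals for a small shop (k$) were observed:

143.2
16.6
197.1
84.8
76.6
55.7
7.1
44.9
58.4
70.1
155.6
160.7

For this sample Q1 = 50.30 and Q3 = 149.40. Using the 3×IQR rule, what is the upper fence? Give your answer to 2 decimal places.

446.70

IQR = Q3 − Q1 = 149.40 − 50.30 = 99.10.
Lower fence = Q1 − 3·IQR = 50.30 − 297.30 = -247.00.
Upper fence = Q3 + 3·IQR = 149.40 + 297.30 = 446.70.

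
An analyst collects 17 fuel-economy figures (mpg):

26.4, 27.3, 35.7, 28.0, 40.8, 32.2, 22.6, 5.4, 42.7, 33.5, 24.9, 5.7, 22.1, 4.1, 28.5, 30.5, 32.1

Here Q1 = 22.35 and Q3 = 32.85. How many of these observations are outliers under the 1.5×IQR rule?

IQR = 10.50; fences at 22.35 − 15.75 = 6.60 and 32.85 + 15.75 = 48.60.
Outside the cutoffs: 4.1, 5.4, 5.7.

3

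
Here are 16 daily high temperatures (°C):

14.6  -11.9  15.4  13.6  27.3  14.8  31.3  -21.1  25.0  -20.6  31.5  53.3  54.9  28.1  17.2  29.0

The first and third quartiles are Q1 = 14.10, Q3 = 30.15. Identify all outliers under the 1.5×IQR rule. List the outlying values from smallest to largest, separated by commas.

IQR = Q3 − Q1 = 30.15 − 14.10 = 16.05.
Lower fence = Q1 − 1.5·IQR = 14.10 − 24.075 = -9.975.
Upper fence = Q3 + 1.5·IQR = 30.15 + 24.075 = 54.225.
-21.1 < -9.975 → outlier.
-20.6 < -9.975 → outlier.
-11.9 < -9.975 → outlier.
54.9 > 54.225 → outlier.
All remaining values lie within [-9.975, 54.225].

-21.1, -20.6, -11.9, 54.9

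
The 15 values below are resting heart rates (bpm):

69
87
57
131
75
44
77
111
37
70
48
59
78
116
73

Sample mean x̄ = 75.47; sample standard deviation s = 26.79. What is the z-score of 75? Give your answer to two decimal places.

z = (75 − 75.47) / 26.79 = -0.02.

-0.02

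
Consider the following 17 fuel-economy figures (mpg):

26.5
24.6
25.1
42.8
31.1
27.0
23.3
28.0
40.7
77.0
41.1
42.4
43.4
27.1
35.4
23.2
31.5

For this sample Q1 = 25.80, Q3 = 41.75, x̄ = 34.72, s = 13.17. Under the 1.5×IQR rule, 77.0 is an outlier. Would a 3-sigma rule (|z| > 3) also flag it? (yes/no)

z = (77.0 − 34.72) / 13.17 = 3.21.
|z| = 3.21 > 3.

yes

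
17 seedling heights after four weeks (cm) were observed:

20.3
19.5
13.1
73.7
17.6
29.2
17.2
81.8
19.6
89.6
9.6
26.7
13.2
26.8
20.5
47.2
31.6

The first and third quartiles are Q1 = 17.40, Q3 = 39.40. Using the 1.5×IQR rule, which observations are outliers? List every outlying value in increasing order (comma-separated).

73.7, 81.8, 89.6

IQR = Q3 − Q1 = 39.40 − 17.40 = 22.00.
Lower fence = Q1 − 1.5·IQR = 17.40 − 33.00 = -15.60.
Upper fence = Q3 + 1.5·IQR = 39.40 + 33.00 = 72.40.
73.7 > 72.40 → outlier.
81.8 > 72.40 → outlier.
89.6 > 72.40 → outlier.
All remaining values lie within [-15.60, 72.40].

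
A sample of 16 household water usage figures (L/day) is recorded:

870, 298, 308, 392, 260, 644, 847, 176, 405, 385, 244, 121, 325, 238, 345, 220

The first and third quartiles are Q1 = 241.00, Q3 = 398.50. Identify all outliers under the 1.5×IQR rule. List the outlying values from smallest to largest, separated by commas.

IQR = Q3 − Q1 = 398.50 − 241.00 = 157.50.
Lower fence = Q1 − 1.5·IQR = 241.00 − 236.25 = 4.75.
Upper fence = Q3 + 1.5·IQR = 398.50 + 236.25 = 634.75.
644 > 634.75 → outlier.
847 > 634.75 → outlier.
870 > 634.75 → outlier.
All remaining values lie within [4.75, 634.75].

644, 847, 870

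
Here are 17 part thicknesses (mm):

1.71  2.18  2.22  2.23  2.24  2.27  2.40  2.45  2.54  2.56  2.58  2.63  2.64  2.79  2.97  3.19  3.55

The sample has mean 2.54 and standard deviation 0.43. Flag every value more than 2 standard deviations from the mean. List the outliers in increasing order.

Cutoffs at x̄ ± 2s: 2.54 ± 2·0.43 = [1.68, 3.40].
3.55: z = 2.35, |z| > 2 → outlier.
Every other value lies within [1.68, 3.40].

3.55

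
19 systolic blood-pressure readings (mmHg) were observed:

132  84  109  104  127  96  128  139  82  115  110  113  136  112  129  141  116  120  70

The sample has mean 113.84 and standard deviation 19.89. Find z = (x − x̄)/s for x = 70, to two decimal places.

-2.20

z = (70 − 113.84) / 19.89 = -2.20.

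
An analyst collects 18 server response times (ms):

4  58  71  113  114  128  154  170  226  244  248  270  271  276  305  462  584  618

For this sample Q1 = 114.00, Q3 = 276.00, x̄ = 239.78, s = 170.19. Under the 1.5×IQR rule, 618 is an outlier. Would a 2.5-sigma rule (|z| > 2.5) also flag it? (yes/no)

no

z = (618 − 239.78) / 170.19 = 2.22.
|z| = 2.22 ≤ 2.5.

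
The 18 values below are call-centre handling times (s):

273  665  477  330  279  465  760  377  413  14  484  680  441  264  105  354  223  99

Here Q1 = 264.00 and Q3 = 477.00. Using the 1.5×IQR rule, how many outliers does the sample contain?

0

IQR = 213.00; fences at 264.00 − 319.50 = -55.50 and 477.00 + 319.50 = 796.50.
Every value lies within the cutoffs.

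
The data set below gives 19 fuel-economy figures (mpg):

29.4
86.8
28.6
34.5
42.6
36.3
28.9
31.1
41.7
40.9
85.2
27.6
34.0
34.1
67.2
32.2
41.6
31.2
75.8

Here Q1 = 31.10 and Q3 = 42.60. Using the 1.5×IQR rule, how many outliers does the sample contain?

IQR = 11.50; fences at 31.10 − 17.25 = 13.85 and 42.60 + 17.25 = 59.85.
Outside the cutoffs: 67.2, 75.8, 85.2, 86.8.

4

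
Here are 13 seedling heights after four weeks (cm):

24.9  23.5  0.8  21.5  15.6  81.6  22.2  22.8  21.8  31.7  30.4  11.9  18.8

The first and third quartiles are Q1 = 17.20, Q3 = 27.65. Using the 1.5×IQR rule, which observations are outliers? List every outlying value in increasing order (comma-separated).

IQR = Q3 − Q1 = 27.65 − 17.20 = 10.45.
Lower fence = Q1 − 1.5·IQR = 17.20 − 15.675 = 1.525.
Upper fence = Q3 + 1.5·IQR = 27.65 + 15.675 = 43.325.
0.8 < 1.525 → outlier.
81.6 > 43.325 → outlier.
All remaining values lie within [1.525, 43.325].

0.8, 81.6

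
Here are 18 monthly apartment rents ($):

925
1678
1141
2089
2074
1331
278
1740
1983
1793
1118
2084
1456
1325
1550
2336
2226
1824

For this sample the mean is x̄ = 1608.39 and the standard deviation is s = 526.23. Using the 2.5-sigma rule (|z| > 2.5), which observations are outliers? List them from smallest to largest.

278

Cutoffs at x̄ ± 2.5s: 1608.39 ± 2.5·526.23 = [292.815, 2923.965].
278: z = -2.53, |z| > 2.5 → outlier.
Every other value lies within [292.815, 2923.965].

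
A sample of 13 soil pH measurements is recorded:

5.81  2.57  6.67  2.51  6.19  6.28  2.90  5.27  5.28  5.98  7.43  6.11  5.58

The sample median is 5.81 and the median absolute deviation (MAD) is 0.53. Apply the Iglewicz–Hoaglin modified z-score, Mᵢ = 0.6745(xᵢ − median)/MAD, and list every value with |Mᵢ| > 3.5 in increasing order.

2.51, 2.57, 2.90

|Mᵢ| > 3.5 ⇔ |xᵢ − 5.81| > 3.5·0.53/0.6745 = 2.75.
So outliers lie outside [3.06, 8.56].
2.51: M = -4.20 → outlier.
2.57: M = -4.12 → outlier.
2.90: M = -3.70 → outlier.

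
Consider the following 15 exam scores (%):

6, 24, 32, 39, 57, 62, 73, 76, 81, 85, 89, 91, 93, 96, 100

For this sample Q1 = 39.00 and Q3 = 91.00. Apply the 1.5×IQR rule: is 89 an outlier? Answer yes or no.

no

IQR = Q3 − Q1 = 91.00 − 39.00 = 52.00.
Lower fence = Q1 − 1.5·IQR = 39.00 − 78.00 = -39.00.
Upper fence = Q3 + 1.5·IQR = 91.00 + 78.00 = 169.00.
89 lies within [-39.00, 169.00].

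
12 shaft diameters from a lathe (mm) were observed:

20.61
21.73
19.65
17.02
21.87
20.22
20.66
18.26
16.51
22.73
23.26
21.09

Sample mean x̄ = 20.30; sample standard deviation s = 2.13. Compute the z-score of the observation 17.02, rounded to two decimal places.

-1.54

z = (17.02 − 20.30) / 2.13 = -1.54.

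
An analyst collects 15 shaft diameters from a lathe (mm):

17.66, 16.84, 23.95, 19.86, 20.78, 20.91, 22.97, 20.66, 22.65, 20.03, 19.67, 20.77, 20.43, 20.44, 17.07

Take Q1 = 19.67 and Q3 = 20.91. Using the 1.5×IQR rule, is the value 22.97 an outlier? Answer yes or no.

yes

IQR = Q3 − Q1 = 20.91 − 19.67 = 1.24.
Lower fence = Q1 − 1.5·IQR = 19.67 − 1.86 = 17.81.
Upper fence = Q3 + 1.5·IQR = 20.91 + 1.86 = 22.77.
22.97 lies above the upper fence.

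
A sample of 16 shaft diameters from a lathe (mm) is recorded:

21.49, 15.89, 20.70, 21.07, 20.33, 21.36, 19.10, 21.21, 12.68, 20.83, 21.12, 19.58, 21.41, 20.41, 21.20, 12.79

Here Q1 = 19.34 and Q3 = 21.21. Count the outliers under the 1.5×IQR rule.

3

IQR = 1.87; fences at 19.34 − 2.805 = 16.535 and 21.21 + 2.805 = 24.015.
Outside the cutoffs: 12.68, 12.79, 15.89.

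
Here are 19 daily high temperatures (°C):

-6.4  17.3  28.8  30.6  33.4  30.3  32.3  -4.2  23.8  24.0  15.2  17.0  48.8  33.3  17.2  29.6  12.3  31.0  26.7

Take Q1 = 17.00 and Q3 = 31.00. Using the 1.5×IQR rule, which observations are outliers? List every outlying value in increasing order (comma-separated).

-6.4, -4.2

IQR = Q3 − Q1 = 31.00 − 17.00 = 14.00.
Lower fence = Q1 − 1.5·IQR = 17.00 − 21.00 = -4.00.
Upper fence = Q3 + 1.5·IQR = 31.00 + 21.00 = 52.00.
-6.4 < -4.00 → outlier.
-4.2 < -4.00 → outlier.
All remaining values lie within [-4.00, 52.00].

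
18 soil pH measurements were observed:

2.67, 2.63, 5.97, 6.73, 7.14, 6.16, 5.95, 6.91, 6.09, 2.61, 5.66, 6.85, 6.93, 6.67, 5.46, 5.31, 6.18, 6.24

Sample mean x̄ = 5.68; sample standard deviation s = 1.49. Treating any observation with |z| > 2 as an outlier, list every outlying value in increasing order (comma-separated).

2.61, 2.63, 2.67

Cutoffs at x̄ ± 2s: 5.68 ± 2·1.49 = [2.70, 8.66].
2.61: z = -2.06, |z| > 2 → outlier.
2.63: z = -2.05, |z| > 2 → outlier.
2.67: z = -2.02, |z| > 2 → outlier.
Every other value lies within [2.70, 8.66].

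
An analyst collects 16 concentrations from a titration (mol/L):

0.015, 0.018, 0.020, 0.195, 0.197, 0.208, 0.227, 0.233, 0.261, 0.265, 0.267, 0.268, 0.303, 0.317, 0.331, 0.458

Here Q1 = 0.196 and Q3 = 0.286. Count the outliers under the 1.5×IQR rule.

4

IQR = 0.090; fences at 0.196 − 0.135 = 0.061 and 0.286 + 0.135 = 0.421.
Outside the cutoffs: 0.015, 0.018, 0.020, 0.458.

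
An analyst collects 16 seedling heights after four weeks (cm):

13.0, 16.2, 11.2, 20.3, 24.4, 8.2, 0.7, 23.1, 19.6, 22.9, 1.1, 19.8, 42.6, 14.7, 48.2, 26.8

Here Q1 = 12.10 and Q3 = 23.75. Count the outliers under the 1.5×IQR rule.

IQR = 11.65; fences at 12.10 − 17.475 = -5.375 and 23.75 + 17.475 = 41.225.
Outside the cutoffs: 42.6, 48.2.

2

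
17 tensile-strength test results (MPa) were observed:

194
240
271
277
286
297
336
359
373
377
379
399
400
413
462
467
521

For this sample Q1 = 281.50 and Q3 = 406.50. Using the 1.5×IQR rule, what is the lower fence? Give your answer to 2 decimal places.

IQR = Q3 − Q1 = 406.50 − 281.50 = 125.00.
Lower fence = Q1 − 1.5·IQR = 281.50 − 187.50 = 94.00.
Upper fence = Q3 + 1.5·IQR = 406.50 + 187.50 = 594.00.

94.00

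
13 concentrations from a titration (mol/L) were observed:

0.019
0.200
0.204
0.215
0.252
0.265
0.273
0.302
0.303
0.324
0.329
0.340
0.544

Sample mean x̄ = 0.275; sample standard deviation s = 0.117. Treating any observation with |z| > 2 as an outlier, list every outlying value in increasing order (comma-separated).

0.019, 0.544

Cutoffs at x̄ ± 2s: 0.275 ± 2·0.117 = [0.041, 0.509].
0.019: z = -2.19, |z| > 2 → outlier.
0.544: z = 2.30, |z| > 2 → outlier.
Every other value lies within [0.041, 0.509].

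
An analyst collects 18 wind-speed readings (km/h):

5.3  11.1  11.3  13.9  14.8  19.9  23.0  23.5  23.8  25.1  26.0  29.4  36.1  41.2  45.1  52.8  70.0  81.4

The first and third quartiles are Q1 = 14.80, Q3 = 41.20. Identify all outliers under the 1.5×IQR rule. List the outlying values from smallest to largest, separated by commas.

IQR = Q3 − Q1 = 41.20 − 14.80 = 26.40.
Lower fence = Q1 − 1.5·IQR = 14.80 − 39.60 = -24.80.
Upper fence = Q3 + 1.5·IQR = 41.20 + 39.60 = 80.80.
81.4 > 80.80 → outlier.
All remaining values lie within [-24.80, 80.80].

81.4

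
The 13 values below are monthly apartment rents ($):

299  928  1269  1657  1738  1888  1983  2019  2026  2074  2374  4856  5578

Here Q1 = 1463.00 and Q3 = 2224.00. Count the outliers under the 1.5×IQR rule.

IQR = 761.00; fences at 1463.00 − 1141.50 = 321.50 and 2224.00 + 1141.50 = 3365.50.
Outside the cutoffs: 299, 4856, 5578.

3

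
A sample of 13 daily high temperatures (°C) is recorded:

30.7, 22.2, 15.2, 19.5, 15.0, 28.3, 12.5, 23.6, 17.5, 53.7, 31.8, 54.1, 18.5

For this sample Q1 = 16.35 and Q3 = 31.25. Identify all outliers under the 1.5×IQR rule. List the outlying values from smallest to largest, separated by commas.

IQR = Q3 − Q1 = 31.25 − 16.35 = 14.90.
Lower fence = Q1 − 1.5·IQR = 16.35 − 22.35 = -6.00.
Upper fence = Q3 + 1.5·IQR = 31.25 + 22.35 = 53.60.
53.7 > 53.60 → outlier.
54.1 > 53.60 → outlier.
All remaining values lie within [-6.00, 53.60].

53.7, 54.1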